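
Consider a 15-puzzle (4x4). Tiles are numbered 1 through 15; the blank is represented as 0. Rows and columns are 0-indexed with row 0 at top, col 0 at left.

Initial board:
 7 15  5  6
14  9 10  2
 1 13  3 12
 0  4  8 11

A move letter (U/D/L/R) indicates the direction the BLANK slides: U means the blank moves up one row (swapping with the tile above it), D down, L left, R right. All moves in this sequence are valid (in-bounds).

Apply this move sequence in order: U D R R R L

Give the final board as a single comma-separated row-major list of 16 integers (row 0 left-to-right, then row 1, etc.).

Answer: 7, 15, 5, 6, 14, 9, 10, 2, 1, 13, 3, 12, 4, 8, 0, 11

Derivation:
After move 1 (U):
 7 15  5  6
14  9 10  2
 0 13  3 12
 1  4  8 11

After move 2 (D):
 7 15  5  6
14  9 10  2
 1 13  3 12
 0  4  8 11

After move 3 (R):
 7 15  5  6
14  9 10  2
 1 13  3 12
 4  0  8 11

After move 4 (R):
 7 15  5  6
14  9 10  2
 1 13  3 12
 4  8  0 11

After move 5 (R):
 7 15  5  6
14  9 10  2
 1 13  3 12
 4  8 11  0

After move 6 (L):
 7 15  5  6
14  9 10  2
 1 13  3 12
 4  8  0 11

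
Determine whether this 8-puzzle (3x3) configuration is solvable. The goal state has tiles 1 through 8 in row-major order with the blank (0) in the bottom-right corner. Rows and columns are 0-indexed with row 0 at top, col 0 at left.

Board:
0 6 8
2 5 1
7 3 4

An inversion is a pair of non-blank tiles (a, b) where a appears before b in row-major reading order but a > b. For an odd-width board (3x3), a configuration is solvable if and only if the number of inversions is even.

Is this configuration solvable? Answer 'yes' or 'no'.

Answer: no

Derivation:
Inversions (pairs i<j in row-major order where tile[i] > tile[j] > 0): 17
17 is odd, so the puzzle is not solvable.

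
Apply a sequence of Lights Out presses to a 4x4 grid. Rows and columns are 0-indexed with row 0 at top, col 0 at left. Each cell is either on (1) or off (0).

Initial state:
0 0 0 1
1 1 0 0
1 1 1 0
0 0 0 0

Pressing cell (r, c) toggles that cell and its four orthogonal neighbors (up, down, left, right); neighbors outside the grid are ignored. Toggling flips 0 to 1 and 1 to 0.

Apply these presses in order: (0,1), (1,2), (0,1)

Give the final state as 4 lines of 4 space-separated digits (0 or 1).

Answer: 0 0 1 1
1 0 1 1
1 1 0 0
0 0 0 0

Derivation:
After press 1 at (0,1):
1 1 1 1
1 0 0 0
1 1 1 0
0 0 0 0

After press 2 at (1,2):
1 1 0 1
1 1 1 1
1 1 0 0
0 0 0 0

After press 3 at (0,1):
0 0 1 1
1 0 1 1
1 1 0 0
0 0 0 0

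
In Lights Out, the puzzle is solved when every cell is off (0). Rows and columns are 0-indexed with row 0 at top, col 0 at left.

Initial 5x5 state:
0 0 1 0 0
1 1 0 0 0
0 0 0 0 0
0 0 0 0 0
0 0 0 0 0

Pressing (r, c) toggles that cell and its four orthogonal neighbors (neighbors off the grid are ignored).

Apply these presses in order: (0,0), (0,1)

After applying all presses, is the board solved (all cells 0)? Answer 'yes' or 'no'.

After press 1 at (0,0):
1 1 1 0 0
0 1 0 0 0
0 0 0 0 0
0 0 0 0 0
0 0 0 0 0

After press 2 at (0,1):
0 0 0 0 0
0 0 0 0 0
0 0 0 0 0
0 0 0 0 0
0 0 0 0 0

Lights still on: 0

Answer: yes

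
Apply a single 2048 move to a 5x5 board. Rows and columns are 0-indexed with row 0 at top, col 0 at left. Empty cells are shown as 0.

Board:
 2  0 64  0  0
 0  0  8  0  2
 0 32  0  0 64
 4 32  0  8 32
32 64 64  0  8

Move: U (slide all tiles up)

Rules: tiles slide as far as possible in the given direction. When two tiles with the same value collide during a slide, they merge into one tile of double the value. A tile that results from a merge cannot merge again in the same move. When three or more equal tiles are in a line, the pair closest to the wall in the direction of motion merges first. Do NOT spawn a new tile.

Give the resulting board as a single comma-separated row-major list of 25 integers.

Slide up:
col 0: [2, 0, 0, 4, 32] -> [2, 4, 32, 0, 0]
col 1: [0, 0, 32, 32, 64] -> [64, 64, 0, 0, 0]
col 2: [64, 8, 0, 0, 64] -> [64, 8, 64, 0, 0]
col 3: [0, 0, 0, 8, 0] -> [8, 0, 0, 0, 0]
col 4: [0, 2, 64, 32, 8] -> [2, 64, 32, 8, 0]

Answer: 2, 64, 64, 8, 2, 4, 64, 8, 0, 64, 32, 0, 64, 0, 32, 0, 0, 0, 0, 8, 0, 0, 0, 0, 0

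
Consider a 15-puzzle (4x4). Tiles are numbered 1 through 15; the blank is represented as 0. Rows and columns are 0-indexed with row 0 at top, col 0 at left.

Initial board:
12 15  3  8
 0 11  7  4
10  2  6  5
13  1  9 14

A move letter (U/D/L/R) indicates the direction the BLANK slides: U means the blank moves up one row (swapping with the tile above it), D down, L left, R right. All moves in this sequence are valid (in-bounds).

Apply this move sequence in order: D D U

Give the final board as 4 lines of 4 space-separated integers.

Answer: 12 15  3  8
10 11  7  4
 0  2  6  5
13  1  9 14

Derivation:
After move 1 (D):
12 15  3  8
10 11  7  4
 0  2  6  5
13  1  9 14

After move 2 (D):
12 15  3  8
10 11  7  4
13  2  6  5
 0  1  9 14

After move 3 (U):
12 15  3  8
10 11  7  4
 0  2  6  5
13  1  9 14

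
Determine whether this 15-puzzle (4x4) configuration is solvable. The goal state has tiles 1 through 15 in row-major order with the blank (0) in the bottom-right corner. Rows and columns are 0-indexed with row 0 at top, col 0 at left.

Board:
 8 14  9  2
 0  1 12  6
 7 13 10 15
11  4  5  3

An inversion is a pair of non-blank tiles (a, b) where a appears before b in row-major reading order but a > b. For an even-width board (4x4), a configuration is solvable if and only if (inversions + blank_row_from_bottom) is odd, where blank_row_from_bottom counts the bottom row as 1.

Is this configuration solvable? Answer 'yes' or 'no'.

Answer: no

Derivation:
Inversions: 57
Blank is in row 1 (0-indexed from top), which is row 3 counting from the bottom (bottom = 1).
57 + 3 = 60, which is even, so the puzzle is not solvable.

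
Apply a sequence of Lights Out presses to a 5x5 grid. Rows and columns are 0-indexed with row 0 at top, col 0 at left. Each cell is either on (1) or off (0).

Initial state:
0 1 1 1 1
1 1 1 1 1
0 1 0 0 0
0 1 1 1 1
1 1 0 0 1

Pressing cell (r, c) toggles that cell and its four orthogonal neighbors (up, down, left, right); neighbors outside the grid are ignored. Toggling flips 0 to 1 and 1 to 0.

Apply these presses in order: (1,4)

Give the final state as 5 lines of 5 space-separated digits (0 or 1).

Answer: 0 1 1 1 0
1 1 1 0 0
0 1 0 0 1
0 1 1 1 1
1 1 0 0 1

Derivation:
After press 1 at (1,4):
0 1 1 1 0
1 1 1 0 0
0 1 0 0 1
0 1 1 1 1
1 1 0 0 1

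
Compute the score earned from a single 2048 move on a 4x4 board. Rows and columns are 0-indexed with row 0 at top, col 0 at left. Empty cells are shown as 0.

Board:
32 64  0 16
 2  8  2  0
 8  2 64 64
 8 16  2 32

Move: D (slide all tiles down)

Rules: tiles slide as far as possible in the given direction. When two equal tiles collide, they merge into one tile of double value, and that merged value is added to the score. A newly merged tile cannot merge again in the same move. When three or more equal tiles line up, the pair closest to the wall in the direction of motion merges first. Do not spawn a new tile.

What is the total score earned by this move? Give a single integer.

Slide down:
col 0: [32, 2, 8, 8] -> [0, 32, 2, 16]  score +16 (running 16)
col 1: [64, 8, 2, 16] -> [64, 8, 2, 16]  score +0 (running 16)
col 2: [0, 2, 64, 2] -> [0, 2, 64, 2]  score +0 (running 16)
col 3: [16, 0, 64, 32] -> [0, 16, 64, 32]  score +0 (running 16)
Board after move:
 0 64  0  0
32  8  2 16
 2  2 64 64
16 16  2 32

Answer: 16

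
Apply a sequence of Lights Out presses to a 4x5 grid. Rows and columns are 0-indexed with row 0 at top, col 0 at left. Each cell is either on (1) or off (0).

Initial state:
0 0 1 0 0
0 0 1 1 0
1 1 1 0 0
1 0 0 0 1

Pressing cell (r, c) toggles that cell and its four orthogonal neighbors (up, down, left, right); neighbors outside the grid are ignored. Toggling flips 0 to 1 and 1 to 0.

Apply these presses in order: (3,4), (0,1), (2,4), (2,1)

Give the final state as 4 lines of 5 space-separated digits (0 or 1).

After press 1 at (3,4):
0 0 1 0 0
0 0 1 1 0
1 1 1 0 1
1 0 0 1 0

After press 2 at (0,1):
1 1 0 0 0
0 1 1 1 0
1 1 1 0 1
1 0 0 1 0

After press 3 at (2,4):
1 1 0 0 0
0 1 1 1 1
1 1 1 1 0
1 0 0 1 1

After press 4 at (2,1):
1 1 0 0 0
0 0 1 1 1
0 0 0 1 0
1 1 0 1 1

Answer: 1 1 0 0 0
0 0 1 1 1
0 0 0 1 0
1 1 0 1 1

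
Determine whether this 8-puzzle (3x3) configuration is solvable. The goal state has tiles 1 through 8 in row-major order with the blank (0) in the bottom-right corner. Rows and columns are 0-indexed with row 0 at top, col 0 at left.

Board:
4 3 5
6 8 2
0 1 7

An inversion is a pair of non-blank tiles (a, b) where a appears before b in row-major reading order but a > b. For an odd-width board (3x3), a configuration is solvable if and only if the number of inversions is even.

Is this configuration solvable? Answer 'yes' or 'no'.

Answer: no

Derivation:
Inversions (pairs i<j in row-major order where tile[i] > tile[j] > 0): 13
13 is odd, so the puzzle is not solvable.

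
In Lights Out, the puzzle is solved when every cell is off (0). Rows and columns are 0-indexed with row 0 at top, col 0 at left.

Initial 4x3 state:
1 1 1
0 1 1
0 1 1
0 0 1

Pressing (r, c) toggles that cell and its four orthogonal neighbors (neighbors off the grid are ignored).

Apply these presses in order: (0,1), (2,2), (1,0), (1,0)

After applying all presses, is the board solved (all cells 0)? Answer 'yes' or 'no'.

After press 1 at (0,1):
0 0 0
0 0 1
0 1 1
0 0 1

After press 2 at (2,2):
0 0 0
0 0 0
0 0 0
0 0 0

After press 3 at (1,0):
1 0 0
1 1 0
1 0 0
0 0 0

After press 4 at (1,0):
0 0 0
0 0 0
0 0 0
0 0 0

Lights still on: 0

Answer: yes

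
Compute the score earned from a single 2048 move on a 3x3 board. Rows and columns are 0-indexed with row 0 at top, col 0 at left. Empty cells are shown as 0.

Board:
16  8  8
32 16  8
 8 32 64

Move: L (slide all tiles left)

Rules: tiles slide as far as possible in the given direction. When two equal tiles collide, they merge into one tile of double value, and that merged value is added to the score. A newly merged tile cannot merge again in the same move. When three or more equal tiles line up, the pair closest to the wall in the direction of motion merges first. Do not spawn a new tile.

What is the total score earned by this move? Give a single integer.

Answer: 16

Derivation:
Slide left:
row 0: [16, 8, 8] -> [16, 16, 0]  score +16 (running 16)
row 1: [32, 16, 8] -> [32, 16, 8]  score +0 (running 16)
row 2: [8, 32, 64] -> [8, 32, 64]  score +0 (running 16)
Board after move:
16 16  0
32 16  8
 8 32 64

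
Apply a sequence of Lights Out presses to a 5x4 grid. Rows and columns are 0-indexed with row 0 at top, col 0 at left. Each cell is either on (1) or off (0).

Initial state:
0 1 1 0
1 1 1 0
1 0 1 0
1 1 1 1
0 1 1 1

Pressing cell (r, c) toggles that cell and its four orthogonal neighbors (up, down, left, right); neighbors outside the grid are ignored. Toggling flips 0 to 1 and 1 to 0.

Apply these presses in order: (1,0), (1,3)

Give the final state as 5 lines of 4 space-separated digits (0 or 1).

After press 1 at (1,0):
1 1 1 0
0 0 1 0
0 0 1 0
1 1 1 1
0 1 1 1

After press 2 at (1,3):
1 1 1 1
0 0 0 1
0 0 1 1
1 1 1 1
0 1 1 1

Answer: 1 1 1 1
0 0 0 1
0 0 1 1
1 1 1 1
0 1 1 1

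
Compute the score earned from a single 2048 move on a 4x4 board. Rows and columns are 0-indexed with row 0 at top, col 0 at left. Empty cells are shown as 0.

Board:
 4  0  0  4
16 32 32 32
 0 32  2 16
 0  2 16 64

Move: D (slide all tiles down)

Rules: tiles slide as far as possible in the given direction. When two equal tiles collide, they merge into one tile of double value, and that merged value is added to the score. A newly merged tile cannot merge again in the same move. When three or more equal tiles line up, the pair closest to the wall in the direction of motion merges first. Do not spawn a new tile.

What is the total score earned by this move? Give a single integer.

Answer: 64

Derivation:
Slide down:
col 0: [4, 16, 0, 0] -> [0, 0, 4, 16]  score +0 (running 0)
col 1: [0, 32, 32, 2] -> [0, 0, 64, 2]  score +64 (running 64)
col 2: [0, 32, 2, 16] -> [0, 32, 2, 16]  score +0 (running 64)
col 3: [4, 32, 16, 64] -> [4, 32, 16, 64]  score +0 (running 64)
Board after move:
 0  0  0  4
 0  0 32 32
 4 64  2 16
16  2 16 64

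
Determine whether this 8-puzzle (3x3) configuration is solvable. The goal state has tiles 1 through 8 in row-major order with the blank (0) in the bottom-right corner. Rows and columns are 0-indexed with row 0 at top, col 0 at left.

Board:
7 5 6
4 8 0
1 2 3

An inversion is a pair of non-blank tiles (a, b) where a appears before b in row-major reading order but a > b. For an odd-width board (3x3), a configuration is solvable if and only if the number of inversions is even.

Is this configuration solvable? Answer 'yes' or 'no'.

Inversions (pairs i<j in row-major order where tile[i] > tile[j] > 0): 20
20 is even, so the puzzle is solvable.

Answer: yes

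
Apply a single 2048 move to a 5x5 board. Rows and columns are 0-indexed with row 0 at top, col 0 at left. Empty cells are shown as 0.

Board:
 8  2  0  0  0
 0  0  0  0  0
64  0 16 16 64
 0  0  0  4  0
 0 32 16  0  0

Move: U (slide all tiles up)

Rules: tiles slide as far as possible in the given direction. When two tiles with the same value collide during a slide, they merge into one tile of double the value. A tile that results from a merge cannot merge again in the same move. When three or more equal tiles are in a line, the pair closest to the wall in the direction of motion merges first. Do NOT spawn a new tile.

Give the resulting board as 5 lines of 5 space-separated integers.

Answer:  8  2 32 16 64
64 32  0  4  0
 0  0  0  0  0
 0  0  0  0  0
 0  0  0  0  0

Derivation:
Slide up:
col 0: [8, 0, 64, 0, 0] -> [8, 64, 0, 0, 0]
col 1: [2, 0, 0, 0, 32] -> [2, 32, 0, 0, 0]
col 2: [0, 0, 16, 0, 16] -> [32, 0, 0, 0, 0]
col 3: [0, 0, 16, 4, 0] -> [16, 4, 0, 0, 0]
col 4: [0, 0, 64, 0, 0] -> [64, 0, 0, 0, 0]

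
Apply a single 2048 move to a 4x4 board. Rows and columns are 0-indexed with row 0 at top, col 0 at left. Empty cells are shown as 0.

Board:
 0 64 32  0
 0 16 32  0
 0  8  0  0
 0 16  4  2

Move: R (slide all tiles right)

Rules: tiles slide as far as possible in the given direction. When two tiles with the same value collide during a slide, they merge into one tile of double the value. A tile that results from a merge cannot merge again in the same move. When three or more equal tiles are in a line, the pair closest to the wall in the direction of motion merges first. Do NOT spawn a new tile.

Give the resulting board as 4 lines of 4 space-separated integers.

Slide right:
row 0: [0, 64, 32, 0] -> [0, 0, 64, 32]
row 1: [0, 16, 32, 0] -> [0, 0, 16, 32]
row 2: [0, 8, 0, 0] -> [0, 0, 0, 8]
row 3: [0, 16, 4, 2] -> [0, 16, 4, 2]

Answer:  0  0 64 32
 0  0 16 32
 0  0  0  8
 0 16  4  2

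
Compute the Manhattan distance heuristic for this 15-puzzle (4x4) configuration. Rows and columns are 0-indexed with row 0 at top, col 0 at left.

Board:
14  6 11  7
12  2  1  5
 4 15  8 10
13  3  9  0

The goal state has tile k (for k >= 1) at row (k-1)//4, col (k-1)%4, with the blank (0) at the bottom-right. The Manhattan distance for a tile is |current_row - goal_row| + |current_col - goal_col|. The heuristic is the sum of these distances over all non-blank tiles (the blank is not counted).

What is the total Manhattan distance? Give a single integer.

Answer: 38

Derivation:
Tile 14: at (0,0), goal (3,1), distance |0-3|+|0-1| = 4
Tile 6: at (0,1), goal (1,1), distance |0-1|+|1-1| = 1
Tile 11: at (0,2), goal (2,2), distance |0-2|+|2-2| = 2
Tile 7: at (0,3), goal (1,2), distance |0-1|+|3-2| = 2
Tile 12: at (1,0), goal (2,3), distance |1-2|+|0-3| = 4
Tile 2: at (1,1), goal (0,1), distance |1-0|+|1-1| = 1
Tile 1: at (1,2), goal (0,0), distance |1-0|+|2-0| = 3
Tile 5: at (1,3), goal (1,0), distance |1-1|+|3-0| = 3
Tile 4: at (2,0), goal (0,3), distance |2-0|+|0-3| = 5
Tile 15: at (2,1), goal (3,2), distance |2-3|+|1-2| = 2
Tile 8: at (2,2), goal (1,3), distance |2-1|+|2-3| = 2
Tile 10: at (2,3), goal (2,1), distance |2-2|+|3-1| = 2
Tile 13: at (3,0), goal (3,0), distance |3-3|+|0-0| = 0
Tile 3: at (3,1), goal (0,2), distance |3-0|+|1-2| = 4
Tile 9: at (3,2), goal (2,0), distance |3-2|+|2-0| = 3
Sum: 4 + 1 + 2 + 2 + 4 + 1 + 3 + 3 + 5 + 2 + 2 + 2 + 0 + 4 + 3 = 38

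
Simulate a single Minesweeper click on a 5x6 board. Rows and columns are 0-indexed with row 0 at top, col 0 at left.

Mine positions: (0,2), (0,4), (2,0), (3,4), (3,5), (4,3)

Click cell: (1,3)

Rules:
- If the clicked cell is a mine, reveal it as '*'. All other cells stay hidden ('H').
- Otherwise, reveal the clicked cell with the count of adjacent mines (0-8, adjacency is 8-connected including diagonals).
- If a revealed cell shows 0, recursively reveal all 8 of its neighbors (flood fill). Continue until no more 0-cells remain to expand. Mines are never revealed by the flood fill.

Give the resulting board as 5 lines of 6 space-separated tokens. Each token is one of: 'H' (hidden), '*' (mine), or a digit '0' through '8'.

H H H H H H
H H H 2 H H
H H H H H H
H H H H H H
H H H H H H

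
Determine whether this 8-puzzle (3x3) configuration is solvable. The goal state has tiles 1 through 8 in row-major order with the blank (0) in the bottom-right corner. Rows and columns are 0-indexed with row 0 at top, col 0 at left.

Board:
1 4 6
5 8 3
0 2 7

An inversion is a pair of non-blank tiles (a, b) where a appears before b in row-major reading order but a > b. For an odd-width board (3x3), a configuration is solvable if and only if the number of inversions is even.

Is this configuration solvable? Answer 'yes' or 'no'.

Inversions (pairs i<j in row-major order where tile[i] > tile[j] > 0): 11
11 is odd, so the puzzle is not solvable.

Answer: no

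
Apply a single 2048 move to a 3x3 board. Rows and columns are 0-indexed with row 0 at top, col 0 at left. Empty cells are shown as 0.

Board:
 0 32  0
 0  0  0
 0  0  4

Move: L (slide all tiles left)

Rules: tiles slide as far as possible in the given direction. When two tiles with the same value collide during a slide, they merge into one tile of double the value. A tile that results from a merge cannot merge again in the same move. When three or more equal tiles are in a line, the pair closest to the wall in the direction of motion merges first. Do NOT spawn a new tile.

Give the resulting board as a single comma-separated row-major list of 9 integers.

Slide left:
row 0: [0, 32, 0] -> [32, 0, 0]
row 1: [0, 0, 0] -> [0, 0, 0]
row 2: [0, 0, 4] -> [4, 0, 0]

Answer: 32, 0, 0, 0, 0, 0, 4, 0, 0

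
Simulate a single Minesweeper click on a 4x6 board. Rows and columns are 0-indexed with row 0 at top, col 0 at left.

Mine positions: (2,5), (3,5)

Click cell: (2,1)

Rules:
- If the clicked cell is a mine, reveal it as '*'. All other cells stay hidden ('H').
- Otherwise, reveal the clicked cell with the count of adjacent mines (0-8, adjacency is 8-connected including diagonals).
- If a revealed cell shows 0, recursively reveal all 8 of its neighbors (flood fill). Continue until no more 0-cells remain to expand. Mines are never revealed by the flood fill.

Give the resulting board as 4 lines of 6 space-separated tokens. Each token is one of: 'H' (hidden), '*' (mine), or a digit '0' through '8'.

0 0 0 0 0 0
0 0 0 0 1 1
0 0 0 0 2 H
0 0 0 0 2 H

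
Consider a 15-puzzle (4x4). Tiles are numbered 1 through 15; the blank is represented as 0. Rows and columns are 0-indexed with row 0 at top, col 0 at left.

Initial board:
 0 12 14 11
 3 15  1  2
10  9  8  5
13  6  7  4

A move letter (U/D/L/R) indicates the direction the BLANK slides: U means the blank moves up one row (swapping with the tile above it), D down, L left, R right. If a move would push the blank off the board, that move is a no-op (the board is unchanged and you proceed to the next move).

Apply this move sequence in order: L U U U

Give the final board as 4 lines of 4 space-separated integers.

After move 1 (L):
 0 12 14 11
 3 15  1  2
10  9  8  5
13  6  7  4

After move 2 (U):
 0 12 14 11
 3 15  1  2
10  9  8  5
13  6  7  4

After move 3 (U):
 0 12 14 11
 3 15  1  2
10  9  8  5
13  6  7  4

After move 4 (U):
 0 12 14 11
 3 15  1  2
10  9  8  5
13  6  7  4

Answer:  0 12 14 11
 3 15  1  2
10  9  8  5
13  6  7  4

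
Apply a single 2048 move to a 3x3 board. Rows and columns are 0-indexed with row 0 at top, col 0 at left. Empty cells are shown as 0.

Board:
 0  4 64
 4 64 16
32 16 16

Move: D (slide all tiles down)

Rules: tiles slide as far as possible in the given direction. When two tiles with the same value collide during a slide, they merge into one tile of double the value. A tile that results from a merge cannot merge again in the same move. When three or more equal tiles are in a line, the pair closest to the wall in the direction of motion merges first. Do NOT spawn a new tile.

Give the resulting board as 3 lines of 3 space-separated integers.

Slide down:
col 0: [0, 4, 32] -> [0, 4, 32]
col 1: [4, 64, 16] -> [4, 64, 16]
col 2: [64, 16, 16] -> [0, 64, 32]

Answer:  0  4  0
 4 64 64
32 16 32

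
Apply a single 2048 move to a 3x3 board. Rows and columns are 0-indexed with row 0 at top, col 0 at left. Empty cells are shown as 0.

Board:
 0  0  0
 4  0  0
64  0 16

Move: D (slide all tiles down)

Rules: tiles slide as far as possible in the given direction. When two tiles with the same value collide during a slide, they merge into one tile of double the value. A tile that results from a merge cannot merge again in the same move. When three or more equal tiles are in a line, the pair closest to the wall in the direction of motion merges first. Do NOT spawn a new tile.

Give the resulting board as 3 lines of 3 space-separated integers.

Answer:  0  0  0
 4  0  0
64  0 16

Derivation:
Slide down:
col 0: [0, 4, 64] -> [0, 4, 64]
col 1: [0, 0, 0] -> [0, 0, 0]
col 2: [0, 0, 16] -> [0, 0, 16]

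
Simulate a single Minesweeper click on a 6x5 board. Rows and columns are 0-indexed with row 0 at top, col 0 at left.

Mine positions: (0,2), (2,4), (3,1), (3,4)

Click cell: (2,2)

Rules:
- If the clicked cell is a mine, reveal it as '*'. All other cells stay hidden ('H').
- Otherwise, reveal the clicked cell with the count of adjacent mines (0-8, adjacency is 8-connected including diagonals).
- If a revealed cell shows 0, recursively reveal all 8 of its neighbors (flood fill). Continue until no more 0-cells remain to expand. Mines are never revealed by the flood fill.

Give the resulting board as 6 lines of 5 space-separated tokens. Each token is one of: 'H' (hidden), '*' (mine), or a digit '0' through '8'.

H H H H H
H H H H H
H H 1 H H
H H H H H
H H H H H
H H H H H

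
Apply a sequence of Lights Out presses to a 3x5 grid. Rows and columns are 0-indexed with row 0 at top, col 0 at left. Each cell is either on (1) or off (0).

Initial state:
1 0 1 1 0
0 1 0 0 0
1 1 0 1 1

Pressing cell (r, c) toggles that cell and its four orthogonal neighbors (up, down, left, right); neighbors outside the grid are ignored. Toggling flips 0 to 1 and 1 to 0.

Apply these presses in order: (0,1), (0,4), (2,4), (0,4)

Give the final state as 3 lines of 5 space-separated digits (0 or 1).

Answer: 0 1 0 1 0
0 0 0 0 1
1 1 0 0 0

Derivation:
After press 1 at (0,1):
0 1 0 1 0
0 0 0 0 0
1 1 0 1 1

After press 2 at (0,4):
0 1 0 0 1
0 0 0 0 1
1 1 0 1 1

After press 3 at (2,4):
0 1 0 0 1
0 0 0 0 0
1 1 0 0 0

After press 4 at (0,4):
0 1 0 1 0
0 0 0 0 1
1 1 0 0 0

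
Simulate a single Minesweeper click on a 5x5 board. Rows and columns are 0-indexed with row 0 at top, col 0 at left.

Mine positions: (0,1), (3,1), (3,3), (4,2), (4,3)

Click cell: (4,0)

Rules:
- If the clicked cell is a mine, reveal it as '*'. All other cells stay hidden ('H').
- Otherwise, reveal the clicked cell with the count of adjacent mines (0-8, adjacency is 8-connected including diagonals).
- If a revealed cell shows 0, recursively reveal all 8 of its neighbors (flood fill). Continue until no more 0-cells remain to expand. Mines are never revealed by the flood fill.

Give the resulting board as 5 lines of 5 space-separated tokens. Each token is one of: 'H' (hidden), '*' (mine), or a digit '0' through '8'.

H H H H H
H H H H H
H H H H H
H H H H H
1 H H H H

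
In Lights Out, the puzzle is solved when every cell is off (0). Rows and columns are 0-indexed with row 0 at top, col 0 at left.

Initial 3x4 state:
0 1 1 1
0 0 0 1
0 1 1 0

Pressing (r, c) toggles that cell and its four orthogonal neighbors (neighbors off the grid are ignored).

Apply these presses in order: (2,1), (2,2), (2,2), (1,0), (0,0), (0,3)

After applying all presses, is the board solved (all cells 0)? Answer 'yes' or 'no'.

Answer: yes

Derivation:
After press 1 at (2,1):
0 1 1 1
0 1 0 1
1 0 0 0

After press 2 at (2,2):
0 1 1 1
0 1 1 1
1 1 1 1

After press 3 at (2,2):
0 1 1 1
0 1 0 1
1 0 0 0

After press 4 at (1,0):
1 1 1 1
1 0 0 1
0 0 0 0

After press 5 at (0,0):
0 0 1 1
0 0 0 1
0 0 0 0

After press 6 at (0,3):
0 0 0 0
0 0 0 0
0 0 0 0

Lights still on: 0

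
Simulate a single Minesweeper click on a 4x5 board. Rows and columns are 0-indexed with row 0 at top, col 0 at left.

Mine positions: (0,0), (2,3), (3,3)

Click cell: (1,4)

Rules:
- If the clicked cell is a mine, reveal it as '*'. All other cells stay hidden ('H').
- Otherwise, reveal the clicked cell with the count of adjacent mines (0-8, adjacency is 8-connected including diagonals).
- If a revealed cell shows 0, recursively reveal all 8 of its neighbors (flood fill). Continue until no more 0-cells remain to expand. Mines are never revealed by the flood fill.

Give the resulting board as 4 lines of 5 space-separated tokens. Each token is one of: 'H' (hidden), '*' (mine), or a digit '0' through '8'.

H H H H H
H H H H 1
H H H H H
H H H H H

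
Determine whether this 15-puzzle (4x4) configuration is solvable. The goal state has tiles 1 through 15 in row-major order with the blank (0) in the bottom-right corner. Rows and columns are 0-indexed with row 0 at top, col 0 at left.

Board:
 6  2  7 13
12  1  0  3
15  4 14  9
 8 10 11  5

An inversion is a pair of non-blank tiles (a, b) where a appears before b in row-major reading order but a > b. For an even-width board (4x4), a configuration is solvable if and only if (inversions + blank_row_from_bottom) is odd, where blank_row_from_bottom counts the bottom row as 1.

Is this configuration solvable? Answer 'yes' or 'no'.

Inversions: 44
Blank is in row 1 (0-indexed from top), which is row 3 counting from the bottom (bottom = 1).
44 + 3 = 47, which is odd, so the puzzle is solvable.

Answer: yes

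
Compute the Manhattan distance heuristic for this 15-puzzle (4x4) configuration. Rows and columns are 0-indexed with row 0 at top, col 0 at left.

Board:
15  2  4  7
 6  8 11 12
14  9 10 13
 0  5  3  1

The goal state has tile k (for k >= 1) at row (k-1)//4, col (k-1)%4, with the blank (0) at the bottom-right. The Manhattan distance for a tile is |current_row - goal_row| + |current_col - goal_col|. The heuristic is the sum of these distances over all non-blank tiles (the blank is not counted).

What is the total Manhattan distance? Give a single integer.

Tile 15: (0,0)->(3,2) = 5
Tile 2: (0,1)->(0,1) = 0
Tile 4: (0,2)->(0,3) = 1
Tile 7: (0,3)->(1,2) = 2
Tile 6: (1,0)->(1,1) = 1
Tile 8: (1,1)->(1,3) = 2
Tile 11: (1,2)->(2,2) = 1
Tile 12: (1,3)->(2,3) = 1
Tile 14: (2,0)->(3,1) = 2
Tile 9: (2,1)->(2,0) = 1
Tile 10: (2,2)->(2,1) = 1
Tile 13: (2,3)->(3,0) = 4
Tile 5: (3,1)->(1,0) = 3
Tile 3: (3,2)->(0,2) = 3
Tile 1: (3,3)->(0,0) = 6
Sum: 5 + 0 + 1 + 2 + 1 + 2 + 1 + 1 + 2 + 1 + 1 + 4 + 3 + 3 + 6 = 33

Answer: 33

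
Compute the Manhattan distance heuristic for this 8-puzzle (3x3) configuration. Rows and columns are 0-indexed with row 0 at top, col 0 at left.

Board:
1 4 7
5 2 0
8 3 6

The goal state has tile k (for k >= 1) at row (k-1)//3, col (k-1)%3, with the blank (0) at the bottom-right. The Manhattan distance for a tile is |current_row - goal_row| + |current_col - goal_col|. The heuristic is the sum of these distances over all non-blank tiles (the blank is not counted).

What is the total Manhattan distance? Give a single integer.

Tile 1: at (0,0), goal (0,0), distance |0-0|+|0-0| = 0
Tile 4: at (0,1), goal (1,0), distance |0-1|+|1-0| = 2
Tile 7: at (0,2), goal (2,0), distance |0-2|+|2-0| = 4
Tile 5: at (1,0), goal (1,1), distance |1-1|+|0-1| = 1
Tile 2: at (1,1), goal (0,1), distance |1-0|+|1-1| = 1
Tile 8: at (2,0), goal (2,1), distance |2-2|+|0-1| = 1
Tile 3: at (2,1), goal (0,2), distance |2-0|+|1-2| = 3
Tile 6: at (2,2), goal (1,2), distance |2-1|+|2-2| = 1
Sum: 0 + 2 + 4 + 1 + 1 + 1 + 3 + 1 = 13

Answer: 13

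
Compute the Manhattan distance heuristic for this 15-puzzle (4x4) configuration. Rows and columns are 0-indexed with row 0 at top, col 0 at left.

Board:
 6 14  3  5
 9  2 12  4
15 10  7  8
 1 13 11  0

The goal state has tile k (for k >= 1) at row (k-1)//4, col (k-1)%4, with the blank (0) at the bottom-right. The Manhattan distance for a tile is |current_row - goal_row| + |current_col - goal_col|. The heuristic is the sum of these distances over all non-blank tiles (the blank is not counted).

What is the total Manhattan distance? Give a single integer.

Tile 6: (0,0)->(1,1) = 2
Tile 14: (0,1)->(3,1) = 3
Tile 3: (0,2)->(0,2) = 0
Tile 5: (0,3)->(1,0) = 4
Tile 9: (1,0)->(2,0) = 1
Tile 2: (1,1)->(0,1) = 1
Tile 12: (1,2)->(2,3) = 2
Tile 4: (1,3)->(0,3) = 1
Tile 15: (2,0)->(3,2) = 3
Tile 10: (2,1)->(2,1) = 0
Tile 7: (2,2)->(1,2) = 1
Tile 8: (2,3)->(1,3) = 1
Tile 1: (3,0)->(0,0) = 3
Tile 13: (3,1)->(3,0) = 1
Tile 11: (3,2)->(2,2) = 1
Sum: 2 + 3 + 0 + 4 + 1 + 1 + 2 + 1 + 3 + 0 + 1 + 1 + 3 + 1 + 1 = 24

Answer: 24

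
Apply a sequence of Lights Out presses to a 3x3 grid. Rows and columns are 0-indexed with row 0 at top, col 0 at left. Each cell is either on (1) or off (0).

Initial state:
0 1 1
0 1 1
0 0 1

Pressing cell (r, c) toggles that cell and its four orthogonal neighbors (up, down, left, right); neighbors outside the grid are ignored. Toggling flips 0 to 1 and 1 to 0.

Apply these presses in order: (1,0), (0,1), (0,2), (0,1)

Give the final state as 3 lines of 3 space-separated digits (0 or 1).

After press 1 at (1,0):
1 1 1
1 0 1
1 0 1

After press 2 at (0,1):
0 0 0
1 1 1
1 0 1

After press 3 at (0,2):
0 1 1
1 1 0
1 0 1

After press 4 at (0,1):
1 0 0
1 0 0
1 0 1

Answer: 1 0 0
1 0 0
1 0 1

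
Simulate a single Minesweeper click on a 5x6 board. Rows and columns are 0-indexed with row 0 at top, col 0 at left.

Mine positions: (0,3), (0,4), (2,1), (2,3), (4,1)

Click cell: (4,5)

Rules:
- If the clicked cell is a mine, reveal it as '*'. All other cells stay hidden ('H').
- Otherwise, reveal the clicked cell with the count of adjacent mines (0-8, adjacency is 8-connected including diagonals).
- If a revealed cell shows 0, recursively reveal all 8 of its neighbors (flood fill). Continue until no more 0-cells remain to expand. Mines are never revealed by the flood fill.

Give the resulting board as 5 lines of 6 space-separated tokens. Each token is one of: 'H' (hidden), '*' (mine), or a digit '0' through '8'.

H H H H H H
H H H H 3 1
H H H H 1 0
H H 3 1 1 0
H H 1 0 0 0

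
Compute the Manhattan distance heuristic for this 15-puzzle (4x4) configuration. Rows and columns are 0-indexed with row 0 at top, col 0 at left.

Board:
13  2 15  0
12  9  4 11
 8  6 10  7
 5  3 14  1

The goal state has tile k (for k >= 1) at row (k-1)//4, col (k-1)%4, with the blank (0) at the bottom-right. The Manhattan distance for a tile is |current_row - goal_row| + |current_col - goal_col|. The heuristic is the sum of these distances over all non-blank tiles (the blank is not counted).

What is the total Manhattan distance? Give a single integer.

Tile 13: at (0,0), goal (3,0), distance |0-3|+|0-0| = 3
Tile 2: at (0,1), goal (0,1), distance |0-0|+|1-1| = 0
Tile 15: at (0,2), goal (3,2), distance |0-3|+|2-2| = 3
Tile 12: at (1,0), goal (2,3), distance |1-2|+|0-3| = 4
Tile 9: at (1,1), goal (2,0), distance |1-2|+|1-0| = 2
Tile 4: at (1,2), goal (0,3), distance |1-0|+|2-3| = 2
Tile 11: at (1,3), goal (2,2), distance |1-2|+|3-2| = 2
Tile 8: at (2,0), goal (1,3), distance |2-1|+|0-3| = 4
Tile 6: at (2,1), goal (1,1), distance |2-1|+|1-1| = 1
Tile 10: at (2,2), goal (2,1), distance |2-2|+|2-1| = 1
Tile 7: at (2,3), goal (1,2), distance |2-1|+|3-2| = 2
Tile 5: at (3,0), goal (1,0), distance |3-1|+|0-0| = 2
Tile 3: at (3,1), goal (0,2), distance |3-0|+|1-2| = 4
Tile 14: at (3,2), goal (3,1), distance |3-3|+|2-1| = 1
Tile 1: at (3,3), goal (0,0), distance |3-0|+|3-0| = 6
Sum: 3 + 0 + 3 + 4 + 2 + 2 + 2 + 4 + 1 + 1 + 2 + 2 + 4 + 1 + 6 = 37

Answer: 37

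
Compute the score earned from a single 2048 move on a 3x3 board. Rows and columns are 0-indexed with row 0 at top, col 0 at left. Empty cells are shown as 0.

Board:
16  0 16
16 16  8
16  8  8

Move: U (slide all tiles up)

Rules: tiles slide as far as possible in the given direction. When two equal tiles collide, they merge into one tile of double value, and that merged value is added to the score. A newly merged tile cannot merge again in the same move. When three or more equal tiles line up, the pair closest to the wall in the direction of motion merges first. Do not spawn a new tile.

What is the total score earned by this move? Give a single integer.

Answer: 48

Derivation:
Slide up:
col 0: [16, 16, 16] -> [32, 16, 0]  score +32 (running 32)
col 1: [0, 16, 8] -> [16, 8, 0]  score +0 (running 32)
col 2: [16, 8, 8] -> [16, 16, 0]  score +16 (running 48)
Board after move:
32 16 16
16  8 16
 0  0  0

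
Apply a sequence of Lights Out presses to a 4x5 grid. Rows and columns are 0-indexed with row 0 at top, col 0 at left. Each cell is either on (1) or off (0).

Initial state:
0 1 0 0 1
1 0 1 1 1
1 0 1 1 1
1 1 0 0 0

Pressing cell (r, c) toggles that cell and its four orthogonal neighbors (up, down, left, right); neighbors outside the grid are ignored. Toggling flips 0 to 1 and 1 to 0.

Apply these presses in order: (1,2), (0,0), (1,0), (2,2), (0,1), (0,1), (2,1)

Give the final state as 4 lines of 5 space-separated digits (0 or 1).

Answer: 0 0 1 0 1
1 1 1 0 1
1 0 0 0 1
1 0 1 0 0

Derivation:
After press 1 at (1,2):
0 1 1 0 1
1 1 0 0 1
1 0 0 1 1
1 1 0 0 0

After press 2 at (0,0):
1 0 1 0 1
0 1 0 0 1
1 0 0 1 1
1 1 0 0 0

After press 3 at (1,0):
0 0 1 0 1
1 0 0 0 1
0 0 0 1 1
1 1 0 0 0

After press 4 at (2,2):
0 0 1 0 1
1 0 1 0 1
0 1 1 0 1
1 1 1 0 0

After press 5 at (0,1):
1 1 0 0 1
1 1 1 0 1
0 1 1 0 1
1 1 1 0 0

After press 6 at (0,1):
0 0 1 0 1
1 0 1 0 1
0 1 1 0 1
1 1 1 0 0

After press 7 at (2,1):
0 0 1 0 1
1 1 1 0 1
1 0 0 0 1
1 0 1 0 0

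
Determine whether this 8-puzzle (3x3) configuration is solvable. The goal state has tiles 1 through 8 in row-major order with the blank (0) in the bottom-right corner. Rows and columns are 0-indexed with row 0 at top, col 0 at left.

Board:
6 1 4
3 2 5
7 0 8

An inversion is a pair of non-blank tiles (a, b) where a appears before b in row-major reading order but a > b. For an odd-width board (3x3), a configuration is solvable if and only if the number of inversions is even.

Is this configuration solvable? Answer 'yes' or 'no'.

Inversions (pairs i<j in row-major order where tile[i] > tile[j] > 0): 8
8 is even, so the puzzle is solvable.

Answer: yes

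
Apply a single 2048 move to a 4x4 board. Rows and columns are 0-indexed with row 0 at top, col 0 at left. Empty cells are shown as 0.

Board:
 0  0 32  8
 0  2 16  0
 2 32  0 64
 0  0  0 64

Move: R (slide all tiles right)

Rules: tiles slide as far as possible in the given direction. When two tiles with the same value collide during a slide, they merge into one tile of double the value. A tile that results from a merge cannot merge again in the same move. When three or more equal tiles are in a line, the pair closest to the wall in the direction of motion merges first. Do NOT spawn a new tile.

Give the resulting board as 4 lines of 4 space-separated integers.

Answer:  0  0 32  8
 0  0  2 16
 0  2 32 64
 0  0  0 64

Derivation:
Slide right:
row 0: [0, 0, 32, 8] -> [0, 0, 32, 8]
row 1: [0, 2, 16, 0] -> [0, 0, 2, 16]
row 2: [2, 32, 0, 64] -> [0, 2, 32, 64]
row 3: [0, 0, 0, 64] -> [0, 0, 0, 64]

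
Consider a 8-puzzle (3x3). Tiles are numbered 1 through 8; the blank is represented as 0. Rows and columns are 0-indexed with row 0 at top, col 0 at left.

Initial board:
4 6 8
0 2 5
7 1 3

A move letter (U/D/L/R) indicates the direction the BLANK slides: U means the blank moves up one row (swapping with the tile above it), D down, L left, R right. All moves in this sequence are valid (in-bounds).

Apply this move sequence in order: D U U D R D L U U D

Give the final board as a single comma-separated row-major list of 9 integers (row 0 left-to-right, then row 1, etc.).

After move 1 (D):
4 6 8
7 2 5
0 1 3

After move 2 (U):
4 6 8
0 2 5
7 1 3

After move 3 (U):
0 6 8
4 2 5
7 1 3

After move 4 (D):
4 6 8
0 2 5
7 1 3

After move 5 (R):
4 6 8
2 0 5
7 1 3

After move 6 (D):
4 6 8
2 1 5
7 0 3

After move 7 (L):
4 6 8
2 1 5
0 7 3

After move 8 (U):
4 6 8
0 1 5
2 7 3

After move 9 (U):
0 6 8
4 1 5
2 7 3

After move 10 (D):
4 6 8
0 1 5
2 7 3

Answer: 4, 6, 8, 0, 1, 5, 2, 7, 3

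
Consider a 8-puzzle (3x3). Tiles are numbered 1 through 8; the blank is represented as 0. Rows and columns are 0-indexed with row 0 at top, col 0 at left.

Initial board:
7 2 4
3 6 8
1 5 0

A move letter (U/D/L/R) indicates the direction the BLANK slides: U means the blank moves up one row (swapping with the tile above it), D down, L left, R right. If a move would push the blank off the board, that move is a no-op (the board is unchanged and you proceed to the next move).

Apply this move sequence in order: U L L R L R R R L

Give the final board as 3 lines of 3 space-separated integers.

After move 1 (U):
7 2 4
3 6 0
1 5 8

After move 2 (L):
7 2 4
3 0 6
1 5 8

After move 3 (L):
7 2 4
0 3 6
1 5 8

After move 4 (R):
7 2 4
3 0 6
1 5 8

After move 5 (L):
7 2 4
0 3 6
1 5 8

After move 6 (R):
7 2 4
3 0 6
1 5 8

After move 7 (R):
7 2 4
3 6 0
1 5 8

After move 8 (R):
7 2 4
3 6 0
1 5 8

After move 9 (L):
7 2 4
3 0 6
1 5 8

Answer: 7 2 4
3 0 6
1 5 8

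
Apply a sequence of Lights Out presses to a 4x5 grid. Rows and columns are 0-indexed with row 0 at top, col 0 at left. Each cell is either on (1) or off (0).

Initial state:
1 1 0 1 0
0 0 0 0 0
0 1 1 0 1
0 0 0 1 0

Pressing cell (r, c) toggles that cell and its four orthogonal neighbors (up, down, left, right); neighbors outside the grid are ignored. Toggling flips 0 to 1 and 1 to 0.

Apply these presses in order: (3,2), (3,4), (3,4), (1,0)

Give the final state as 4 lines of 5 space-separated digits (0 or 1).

After press 1 at (3,2):
1 1 0 1 0
0 0 0 0 0
0 1 0 0 1
0 1 1 0 0

After press 2 at (3,4):
1 1 0 1 0
0 0 0 0 0
0 1 0 0 0
0 1 1 1 1

After press 3 at (3,4):
1 1 0 1 0
0 0 0 0 0
0 1 0 0 1
0 1 1 0 0

After press 4 at (1,0):
0 1 0 1 0
1 1 0 0 0
1 1 0 0 1
0 1 1 0 0

Answer: 0 1 0 1 0
1 1 0 0 0
1 1 0 0 1
0 1 1 0 0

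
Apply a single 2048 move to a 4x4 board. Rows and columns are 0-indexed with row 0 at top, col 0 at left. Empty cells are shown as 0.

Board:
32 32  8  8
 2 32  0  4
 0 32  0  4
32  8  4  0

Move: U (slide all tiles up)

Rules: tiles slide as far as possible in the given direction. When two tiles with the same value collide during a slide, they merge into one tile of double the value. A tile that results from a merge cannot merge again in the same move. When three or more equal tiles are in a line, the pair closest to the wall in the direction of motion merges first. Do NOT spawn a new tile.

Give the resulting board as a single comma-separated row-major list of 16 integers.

Answer: 32, 64, 8, 8, 2, 32, 4, 8, 32, 8, 0, 0, 0, 0, 0, 0

Derivation:
Slide up:
col 0: [32, 2, 0, 32] -> [32, 2, 32, 0]
col 1: [32, 32, 32, 8] -> [64, 32, 8, 0]
col 2: [8, 0, 0, 4] -> [8, 4, 0, 0]
col 3: [8, 4, 4, 0] -> [8, 8, 0, 0]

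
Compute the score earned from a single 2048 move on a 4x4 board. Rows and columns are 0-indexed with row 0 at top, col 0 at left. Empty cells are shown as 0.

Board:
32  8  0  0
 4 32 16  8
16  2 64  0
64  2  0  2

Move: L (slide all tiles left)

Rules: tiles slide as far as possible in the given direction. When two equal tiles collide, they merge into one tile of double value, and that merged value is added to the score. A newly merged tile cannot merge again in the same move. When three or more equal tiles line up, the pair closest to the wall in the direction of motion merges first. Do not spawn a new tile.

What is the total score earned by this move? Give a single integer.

Slide left:
row 0: [32, 8, 0, 0] -> [32, 8, 0, 0]  score +0 (running 0)
row 1: [4, 32, 16, 8] -> [4, 32, 16, 8]  score +0 (running 0)
row 2: [16, 2, 64, 0] -> [16, 2, 64, 0]  score +0 (running 0)
row 3: [64, 2, 0, 2] -> [64, 4, 0, 0]  score +4 (running 4)
Board after move:
32  8  0  0
 4 32 16  8
16  2 64  0
64  4  0  0

Answer: 4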